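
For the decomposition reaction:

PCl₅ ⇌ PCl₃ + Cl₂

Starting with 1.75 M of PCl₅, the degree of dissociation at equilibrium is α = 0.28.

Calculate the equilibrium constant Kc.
K_c = 0.1906

x = α·[A]₀ = 0.28 × 1.75 = 0.49 M dissociated.
At eq: [PCl₅] = 1.75 − 0.49 = 1.26 M; [PCl₃] = [Cl₂] = x = 0.49 M.
Kc = [PCl₃][Cl₂]/[PCl₅] = (0.49)²/1.26 = 0.1906.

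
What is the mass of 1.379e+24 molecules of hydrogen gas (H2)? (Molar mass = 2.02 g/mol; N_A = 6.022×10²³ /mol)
Moles = 1.379e+24 ÷ 6.022×10²³ = 2.28994 mol
Mass = 2.28994 mol × 2.02 g/mol = 4.626 g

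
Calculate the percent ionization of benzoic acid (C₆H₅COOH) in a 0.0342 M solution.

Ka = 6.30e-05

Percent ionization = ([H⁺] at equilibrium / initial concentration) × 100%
Percent ionization = 4.2%

Let x = [H⁺]. Ka = x²/(C - x) ⇒ x² + (6.30e-05)x - (6.30e-05)(0.0342) = 0. x = 1.4367e-03. Percent = (1.4367e-03/0.0342) × 100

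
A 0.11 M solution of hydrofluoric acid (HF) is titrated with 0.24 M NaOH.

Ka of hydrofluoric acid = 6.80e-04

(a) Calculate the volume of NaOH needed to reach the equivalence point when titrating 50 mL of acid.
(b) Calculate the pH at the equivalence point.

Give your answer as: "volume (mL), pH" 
V = 22.9 mL, pH = 8.02

(a) At equivalence: moles acid = moles base.
moles acid = 0.11 × 0.05 = 0.0055 mol; V_NaOH = 0.0055/0.24 = 0.02292 L = 22.9 mL.
(b) At equivalence, all acid → conjugate base A⁻ at [A⁻] = 0.0055/0.07292 = 0.07543 M.
Kb = Kw/Ka = 1.0e-14/6.80e-04 = 1.471e-11; [OH⁻] = √(Kb·[A⁻]) = 1.053e-06; pOH = 5.98; pH = 14 − pOH = 8.02.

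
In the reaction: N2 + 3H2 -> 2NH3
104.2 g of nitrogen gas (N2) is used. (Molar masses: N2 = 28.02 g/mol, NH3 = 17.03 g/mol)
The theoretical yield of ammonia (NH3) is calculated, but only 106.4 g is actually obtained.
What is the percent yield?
Moles of N2 = 104.2 g ÷ 28.02 g/mol = 3.71877 mol
Mole ratio: 2 mol NH3 / 1 mol N2
Moles of NH3 = 3.71877 × (2/1) = 7.43754 mol
Theoretical yield = 7.43754 mol × 17.03 g/mol = 126.66 g
Actual yield = 106.4 g
Percent yield = (106.4 / 126.66) × 100% = 84.0%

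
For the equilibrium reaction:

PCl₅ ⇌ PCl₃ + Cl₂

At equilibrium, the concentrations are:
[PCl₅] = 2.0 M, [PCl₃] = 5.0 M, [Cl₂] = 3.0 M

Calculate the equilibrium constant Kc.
K_c = 7.5000

Kc = ([PCl₃] × [Cl₂]) / ([PCl₅])
   = ((5.0)·(3.0)) / ((2.0))
   = 15 / 2 = 7.5000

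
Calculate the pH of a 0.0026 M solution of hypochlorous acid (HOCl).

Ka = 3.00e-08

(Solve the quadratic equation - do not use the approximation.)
pH = 5.05

x² + Ka×x - Ka×C = 0. Using quadratic formula: [H⁺] = 8.8168e-06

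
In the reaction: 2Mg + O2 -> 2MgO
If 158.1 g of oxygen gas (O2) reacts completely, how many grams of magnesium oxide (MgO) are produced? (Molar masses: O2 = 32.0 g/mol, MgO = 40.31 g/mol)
Moles of O2 = 158.1 g ÷ 32.0 g/mol = 4.94062 mol
Mole ratio: 2 mol MgO / 1 mol O2
Moles of MgO = 4.94062 × (2/1) = 9.88125 mol
Mass of MgO = 9.88125 mol × 40.31 g/mol = 398.3 g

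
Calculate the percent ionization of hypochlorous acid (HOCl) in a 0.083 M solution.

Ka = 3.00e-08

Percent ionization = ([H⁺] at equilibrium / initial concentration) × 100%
Percent ionization = 0.0601%

Let x = [H⁺]. Ka = x²/(C - x) ⇒ x² + (3.00e-08)x - (3.00e-08)(0.083) = 0. x = 4.9885e-05. Percent = (4.9885e-05/0.083) × 100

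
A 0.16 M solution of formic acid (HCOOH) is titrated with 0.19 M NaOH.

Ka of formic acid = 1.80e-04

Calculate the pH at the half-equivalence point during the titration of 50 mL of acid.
pH = pKa = 3.74

At the half-equivalence point, [HA] = [A⁻], so by Henderson–Hasselbalch pH = pKa + log(1) = pKa.
pKa = −log(1.80e-04) = 3.74.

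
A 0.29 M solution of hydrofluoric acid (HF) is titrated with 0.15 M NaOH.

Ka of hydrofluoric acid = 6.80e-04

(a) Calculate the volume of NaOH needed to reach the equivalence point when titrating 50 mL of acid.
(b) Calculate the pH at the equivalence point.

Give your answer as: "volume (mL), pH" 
V = 96.7 mL, pH = 8.08

(a) At equivalence: moles acid = moles base.
moles acid = 0.29 × 0.05 = 0.0145 mol; V_NaOH = 0.0145/0.15 = 0.09667 L = 96.7 mL.
(b) At equivalence, all acid → conjugate base A⁻ at [A⁻] = 0.0145/0.1467 = 0.09886 M.
Kb = Kw/Ka = 1.0e-14/6.80e-04 = 1.471e-11; [OH⁻] = √(Kb·[A⁻]) = 1.206e-06; pOH = 5.92; pH = 14 − pOH = 8.08.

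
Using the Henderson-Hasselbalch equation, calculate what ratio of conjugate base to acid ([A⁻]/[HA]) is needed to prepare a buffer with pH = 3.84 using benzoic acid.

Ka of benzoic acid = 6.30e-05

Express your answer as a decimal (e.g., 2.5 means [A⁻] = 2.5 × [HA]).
[A⁻]/[HA] = 0.436

pKa = −log(6.30e-05) = 4.2007. pH = pKa + log([A⁻]/[HA]). 3.84 = 4.2007 + log(ratio). log(ratio) = 3.84 − 4.2007 = -0.3607. ratio = 10^(-0.3607) = 0.436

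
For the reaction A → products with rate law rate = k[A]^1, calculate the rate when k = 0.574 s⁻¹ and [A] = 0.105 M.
0.06027 M/s

rate = k·[A]^1 = 0.574·(0.105)^1 = 0.574·0.105 = 0.06027 M/s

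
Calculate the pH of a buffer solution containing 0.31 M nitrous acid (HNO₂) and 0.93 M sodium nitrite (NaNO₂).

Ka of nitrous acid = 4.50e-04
pH = 3.82

pKa = -log(4.50e-04) = 3.35. pH = pKa + log([A⁻]/[HA]) = 3.35 + log(0.93/0.31)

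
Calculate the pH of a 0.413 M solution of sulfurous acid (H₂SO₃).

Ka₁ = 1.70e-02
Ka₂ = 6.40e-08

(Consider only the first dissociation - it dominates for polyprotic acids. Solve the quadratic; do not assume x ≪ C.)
pH = 1.12

x² + Ka₁·x − Ka₁·C = 0 with Ka₁ = 1.70e-02, C = 0.413.
x = (−Ka₁ + √(Ka₁² + 4·Ka₁·C))/2 = 7.5721e-02 M, so pH = 1.12.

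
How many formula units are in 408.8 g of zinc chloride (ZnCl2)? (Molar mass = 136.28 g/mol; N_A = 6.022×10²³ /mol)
Moles = 408.8 g ÷ 136.28 g/mol = 2.99971 mol
Formula units = 2.99971 mol × 6.022×10²³ /mol = 1.806e+24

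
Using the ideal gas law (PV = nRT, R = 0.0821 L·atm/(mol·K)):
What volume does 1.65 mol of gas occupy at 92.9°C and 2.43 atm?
T = 92.9°C + 273.15 = 366.05 K
V = nRT/P = (1.65 × 0.0821 × 366.05) / 2.43
V = 20.41 L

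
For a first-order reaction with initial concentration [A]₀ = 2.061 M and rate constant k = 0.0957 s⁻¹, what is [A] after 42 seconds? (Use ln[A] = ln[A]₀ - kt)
0.0370 M

ln[A] = ln[A]₀ - k·t = ln(2.061) - (0.0957)·(42) = 0.7232 - 4.0194 = -3.2962
[A] = e^(-3.2962) = 0.0370 M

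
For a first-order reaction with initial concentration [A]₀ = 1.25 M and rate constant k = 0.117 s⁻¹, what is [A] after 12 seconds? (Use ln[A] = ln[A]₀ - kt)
0.3070 M

ln[A] = ln[A]₀ - k·t = ln(1.25) - (0.117)·(12) = 0.2231 - 1.4040 = -1.1809
[A] = e^(-1.1809) = 0.3070 M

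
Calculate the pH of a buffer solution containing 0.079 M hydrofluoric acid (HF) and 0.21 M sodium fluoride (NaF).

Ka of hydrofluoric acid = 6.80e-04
pH = 3.59

pKa = -log(6.80e-04) = 3.17. pH = pKa + log([A⁻]/[HA]) = 3.17 + log(0.21/0.079)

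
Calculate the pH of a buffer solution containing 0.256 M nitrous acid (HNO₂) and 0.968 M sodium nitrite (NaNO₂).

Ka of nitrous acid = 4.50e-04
pH = 3.92

pKa = -log(4.50e-04) = 3.35. pH = pKa + log([A⁻]/[HA]) = 3.35 + log(0.968/0.256)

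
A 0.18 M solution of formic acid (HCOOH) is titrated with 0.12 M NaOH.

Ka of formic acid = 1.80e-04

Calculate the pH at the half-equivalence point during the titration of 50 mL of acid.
pH = pKa = 3.74

At the half-equivalence point, [HA] = [A⁻], so by Henderson–Hasselbalch pH = pKa + log(1) = pKa.
pKa = −log(1.80e-04) = 3.74.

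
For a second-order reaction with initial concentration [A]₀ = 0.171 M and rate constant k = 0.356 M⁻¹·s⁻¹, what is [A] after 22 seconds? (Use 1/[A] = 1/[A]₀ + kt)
0.0731 M

1/[A] = 1/[A]₀ + k·t = 1/0.171 + (0.356)·(22) = 5.8480 + 7.8320 = 13.6800
[A] = 1/13.6800 = 0.0731 M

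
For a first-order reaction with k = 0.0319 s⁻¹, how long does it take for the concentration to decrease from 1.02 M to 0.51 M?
21.73 s

From ln[A] = ln[A]₀ - k·t: t = ln([A]₀/[A])/k = ln(1.02/0.51)/0.0319 = ln(2.0000)/0.0319 = 0.6931/0.0319 = 21.73 s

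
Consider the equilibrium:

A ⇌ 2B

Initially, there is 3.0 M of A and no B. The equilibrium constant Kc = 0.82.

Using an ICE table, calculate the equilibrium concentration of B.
[B] = 1.377 M

ICE: [A] = 3.0 − x, [B] = 2x.
Kc = (2x)²/(3.0 − x) = 0.82 ⇒ 4x² + 0.82x − 2.46 = 0.
x = (−0.82 + √(0.82² + 4·4·2.46))/(2·4) = (−0.82 + √40.032)/8 = 0.68839.
[B] = 2x = 1.377 M.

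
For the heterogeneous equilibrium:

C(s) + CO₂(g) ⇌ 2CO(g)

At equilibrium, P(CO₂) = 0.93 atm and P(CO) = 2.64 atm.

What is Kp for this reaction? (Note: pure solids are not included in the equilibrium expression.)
K_p = 7.494

Solid C is excluded.
Kp = P(CO)²/P(CO₂) = (2.64)²/0.93 = 6.97/0.93 = 7.494.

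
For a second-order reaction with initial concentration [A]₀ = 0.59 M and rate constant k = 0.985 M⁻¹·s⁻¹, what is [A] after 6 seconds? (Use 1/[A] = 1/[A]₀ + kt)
0.1315 M

1/[A] = 1/[A]₀ + k·t = 1/0.59 + (0.985)·(6) = 1.6949 + 5.9100 = 7.6049
[A] = 1/7.6049 = 0.1315 M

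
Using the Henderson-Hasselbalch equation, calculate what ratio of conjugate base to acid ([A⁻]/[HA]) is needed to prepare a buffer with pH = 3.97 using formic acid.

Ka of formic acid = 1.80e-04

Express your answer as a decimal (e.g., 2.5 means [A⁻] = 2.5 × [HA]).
[A⁻]/[HA] = 1.680

pKa = −log(1.80e-04) = 3.7447. pH = pKa + log([A⁻]/[HA]). 3.97 = 3.7447 + log(ratio). log(ratio) = 3.97 − 3.7447 = 0.2253. ratio = 10^(0.2253) = 1.680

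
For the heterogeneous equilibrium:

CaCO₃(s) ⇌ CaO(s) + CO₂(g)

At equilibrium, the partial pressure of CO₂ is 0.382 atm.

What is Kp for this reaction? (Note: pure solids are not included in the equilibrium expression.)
K_p = 0.382

Solids (CaCO₃, CaO) have activity 1 and are excluded.
Kp = P(CO₂) = 0.382.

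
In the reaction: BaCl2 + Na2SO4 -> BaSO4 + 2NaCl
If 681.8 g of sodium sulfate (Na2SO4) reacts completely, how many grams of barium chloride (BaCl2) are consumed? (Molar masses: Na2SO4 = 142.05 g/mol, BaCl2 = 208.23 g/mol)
Moles of Na2SO4 = 681.8 g ÷ 142.05 g/mol = 4.79972 mol
Mole ratio: 1 mol BaCl2 / 1 mol Na2SO4
Moles of BaCl2 = 4.79972 × (1/1) = 4.79972 mol
Mass of BaCl2 = 4.79972 mol × 208.23 g/mol = 999.4 g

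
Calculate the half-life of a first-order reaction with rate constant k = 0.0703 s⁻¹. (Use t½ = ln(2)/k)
9.86 s

t½ = ln(2)/k = 0.6931/0.0703 = 9.86 s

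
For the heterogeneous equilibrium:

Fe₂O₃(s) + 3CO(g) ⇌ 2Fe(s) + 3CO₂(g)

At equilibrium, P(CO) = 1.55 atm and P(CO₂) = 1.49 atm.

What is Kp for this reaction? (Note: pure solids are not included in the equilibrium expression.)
K_p = 0.888

Solids (Fe₂O₃, Fe) are excluded.
Kp = P(CO₂)³/P(CO)³ = (1.49)³/(1.55)³ = 3.308/3.724 = 0.888.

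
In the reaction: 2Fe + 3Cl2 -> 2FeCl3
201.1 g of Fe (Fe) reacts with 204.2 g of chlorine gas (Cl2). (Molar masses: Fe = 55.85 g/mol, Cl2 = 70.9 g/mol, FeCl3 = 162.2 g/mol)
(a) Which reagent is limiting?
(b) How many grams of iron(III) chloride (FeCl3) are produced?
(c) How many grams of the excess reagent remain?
(a) Cl2, (b) 311.4 g, (c) 93.86 g

Moles of Fe = 201.1 g ÷ 55.85 g/mol = 3.60072 mol
Moles of Cl2 = 204.2 g ÷ 70.9 g/mol = 2.88011 mol
Moles ÷ coefficient: Fe: 3.60072/2 = 1.8, Cl2: 2.88011/3 = 0.96
(a) Cl2 has the smaller value, so Cl2 is the limiting reagent.
(b) Moles of FeCl3 = 2.88011 mol Cl2 × (2/3) = 1.92008 mol; mass = 1.92008 mol × 162.2 g/mol = 311.4 g
(c) Fe consumed = 2.88011 × (2/3) = 1.92008 mol; remaining = 3.60072 − 1.92008 = 1.68064 mol; mass = 1.68064 mol × 55.85 g/mol = 93.86 g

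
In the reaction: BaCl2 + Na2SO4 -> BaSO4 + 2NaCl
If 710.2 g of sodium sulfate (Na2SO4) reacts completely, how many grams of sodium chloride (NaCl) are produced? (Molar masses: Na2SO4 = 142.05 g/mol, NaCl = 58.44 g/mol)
Moles of Na2SO4 = 710.2 g ÷ 142.05 g/mol = 4.99965 mol
Mole ratio: 2 mol NaCl / 1 mol Na2SO4
Moles of NaCl = 4.99965 × (2/1) = 9.9993 mol
Mass of NaCl = 9.9993 mol × 58.44 g/mol = 584.4 g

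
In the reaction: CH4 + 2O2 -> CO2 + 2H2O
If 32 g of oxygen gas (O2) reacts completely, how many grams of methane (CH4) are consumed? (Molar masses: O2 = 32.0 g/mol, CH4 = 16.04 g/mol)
Moles of O2 = 32 g ÷ 32.0 g/mol = 1 mol
Mole ratio: 1 mol CH4 / 2 mol O2
Moles of CH4 = 1 × (1/2) = 0.5 mol
Mass of CH4 = 0.5 mol × 16.04 g/mol = 8.02 g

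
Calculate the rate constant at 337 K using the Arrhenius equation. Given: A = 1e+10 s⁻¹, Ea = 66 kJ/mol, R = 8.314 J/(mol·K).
5.88e-01 s⁻¹

k = A·exp(-Ea/(R·T)) = 1e+10·exp(-66000/(8.314·337)) = 1e+10·exp(-23.5561) = 1e+10·5.8844e-11 = 5.88e-01 s⁻¹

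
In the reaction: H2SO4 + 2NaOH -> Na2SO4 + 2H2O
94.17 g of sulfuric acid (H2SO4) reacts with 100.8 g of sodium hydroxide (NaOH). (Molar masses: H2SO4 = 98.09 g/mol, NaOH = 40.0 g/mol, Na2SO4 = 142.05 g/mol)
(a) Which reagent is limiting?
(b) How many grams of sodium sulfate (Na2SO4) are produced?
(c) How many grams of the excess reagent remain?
(a) H2SO4, (b) 136.4 g, (c) 24 g

Moles of H2SO4 = 94.17 g ÷ 98.09 g/mol = 0.960037 mol
Moles of NaOH = 100.8 g ÷ 40.0 g/mol = 2.52 mol
Moles ÷ coefficient: H2SO4: 0.960037/1 = 0.96, NaOH: 2.52/2 = 1.26
(a) H2SO4 has the smaller value, so H2SO4 is the limiting reagent.
(b) Moles of Na2SO4 = 0.960037 mol H2SO4 × (1/1) = 0.960037 mol; mass = 0.960037 mol × 142.05 g/mol = 136.4 g
(c) NaOH consumed = 0.960037 × (2/1) = 1.92007 mol; remaining = 2.52 − 1.92007 = 0.599927 mol; mass = 0.599927 mol × 40.0 g/mol = 24 g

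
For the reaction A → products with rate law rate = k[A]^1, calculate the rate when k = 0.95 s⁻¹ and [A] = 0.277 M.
0.2631 M/s

rate = k·[A]^1 = 0.95·(0.277)^1 = 0.95·0.277 = 0.2631 M/s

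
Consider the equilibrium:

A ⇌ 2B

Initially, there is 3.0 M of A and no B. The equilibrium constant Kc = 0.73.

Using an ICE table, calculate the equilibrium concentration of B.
[B] = 1.309 M

ICE: [A] = 3.0 − x, [B] = 2x.
Kc = (2x)²/(3.0 − x) = 0.73 ⇒ 4x² + 0.73x − 2.19 = 0.
x = (−0.73 + √(0.73² + 4·4·2.19))/(2·4) = (−0.73 + √35.573)/8 = 0.65429.
[B] = 2x = 1.309 M.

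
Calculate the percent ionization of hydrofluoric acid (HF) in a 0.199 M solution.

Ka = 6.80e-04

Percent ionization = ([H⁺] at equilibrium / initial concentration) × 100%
Percent ionization = 5.68%

Let x = [H⁺]. Ka = x²/(C - x) ⇒ x² + (6.80e-04)x - (6.80e-04)(0.199) = 0. x = 1.1298e-02. Percent = (1.1298e-02/0.199) × 100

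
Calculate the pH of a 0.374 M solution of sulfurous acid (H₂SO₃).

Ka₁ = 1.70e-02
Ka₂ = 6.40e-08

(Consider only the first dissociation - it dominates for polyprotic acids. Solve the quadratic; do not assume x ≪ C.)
pH = 1.14

x² + Ka₁·x − Ka₁·C = 0 with Ka₁ = 1.70e-02, C = 0.374.
x = (−Ka₁ + √(Ka₁² + 4·Ka₁·C))/2 = 7.1689e-02 M, so pH = 1.14.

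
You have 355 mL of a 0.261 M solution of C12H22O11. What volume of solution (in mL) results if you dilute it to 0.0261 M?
Using M₁V₁ = M₂V₂:
0.261 × 355 = 0.0261 × V₂
V₂ = (0.261 × 355) / 0.0261 = 3550 mL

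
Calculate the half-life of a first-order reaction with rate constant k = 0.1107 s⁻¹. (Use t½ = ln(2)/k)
6.26 s

t½ = ln(2)/k = 0.6931/0.1107 = 6.26 s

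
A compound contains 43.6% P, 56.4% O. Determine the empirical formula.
Moles of P = 43.6 g / 30.97 g/mol = 1.408 mol
Moles of O = 56.4 g / 16.0 g/mol = 3.525 mol

Smallest moles = 1.408
Divide all by smallest:
P: 1.408 / 1.408 = 1.00
O: 3.525 / 1.408 = 2.50

Empirical formula: P2O5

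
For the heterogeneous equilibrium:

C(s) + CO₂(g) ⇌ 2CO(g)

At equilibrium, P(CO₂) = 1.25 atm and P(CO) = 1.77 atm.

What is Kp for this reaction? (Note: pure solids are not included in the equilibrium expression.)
K_p = 2.506

Solid C is excluded.
Kp = P(CO)²/P(CO₂) = (1.77)²/1.25 = 3.133/1.25 = 2.506.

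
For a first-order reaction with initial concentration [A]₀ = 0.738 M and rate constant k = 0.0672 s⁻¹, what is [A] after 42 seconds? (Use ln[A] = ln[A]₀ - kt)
0.0439 M

ln[A] = ln[A]₀ - k·t = ln(0.738) - (0.0672)·(42) = -0.3038 - 2.8224 = -3.1262
[A] = e^(-3.1262) = 0.0439 M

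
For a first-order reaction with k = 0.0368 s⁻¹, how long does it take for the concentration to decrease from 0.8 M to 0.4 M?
18.84 s

From ln[A] = ln[A]₀ - k·t: t = ln([A]₀/[A])/k = ln(0.8/0.4)/0.0368 = ln(2.0000)/0.0368 = 0.6931/0.0368 = 18.84 s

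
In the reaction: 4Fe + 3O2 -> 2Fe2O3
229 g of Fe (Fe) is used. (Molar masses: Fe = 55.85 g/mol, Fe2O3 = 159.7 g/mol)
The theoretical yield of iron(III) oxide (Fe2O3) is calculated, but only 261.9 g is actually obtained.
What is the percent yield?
Moles of Fe = 229 g ÷ 55.85 g/mol = 4.10027 mol
Mole ratio: 2 mol Fe2O3 / 4 mol Fe
Moles of Fe2O3 = 4.10027 × (2/4) = 2.05013 mol
Theoretical yield = 2.05013 mol × 159.7 g/mol = 327.41 g
Actual yield = 261.9 g
Percent yield = (261.9 / 327.41) × 100% = 80.0%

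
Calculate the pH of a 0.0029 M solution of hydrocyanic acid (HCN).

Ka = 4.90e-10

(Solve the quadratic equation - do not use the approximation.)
pH = 5.92

x² + Ka×x - Ka×C = 0. Using quadratic formula: [H⁺] = 1.1918e-06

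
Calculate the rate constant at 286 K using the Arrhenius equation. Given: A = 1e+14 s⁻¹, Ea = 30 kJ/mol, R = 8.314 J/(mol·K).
3.32e+08 s⁻¹

k = A·exp(-Ea/(R·T)) = 1e+14·exp(-30000/(8.314·286)) = 1e+14·exp(-12.6167) = 1e+14·3.3162e-06 = 3.32e+08 s⁻¹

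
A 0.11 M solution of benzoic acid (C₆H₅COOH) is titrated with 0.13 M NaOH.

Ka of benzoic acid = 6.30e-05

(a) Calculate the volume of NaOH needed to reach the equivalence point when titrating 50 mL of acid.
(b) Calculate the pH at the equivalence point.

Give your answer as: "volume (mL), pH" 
V = 42.3 mL, pH = 8.49

(a) At equivalence: moles acid = moles base.
moles acid = 0.11 × 0.05 = 0.0055 mol; V_NaOH = 0.0055/0.13 = 0.04231 L = 42.3 mL.
(b) At equivalence, all acid → conjugate base A⁻ at [A⁻] = 0.0055/0.09231 = 0.05958 M.
Kb = Kw/Ka = 1.0e-14/6.30e-05 = 1.587e-10; [OH⁻] = √(Kb·[A⁻]) = 3.075e-06; pOH = 5.51; pH = 14 − pOH = 8.49.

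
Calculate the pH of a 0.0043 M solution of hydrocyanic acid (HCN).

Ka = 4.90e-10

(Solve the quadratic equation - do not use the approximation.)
pH = 5.84

x² + Ka×x - Ka×C = 0. Using quadratic formula: [H⁺] = 1.4513e-06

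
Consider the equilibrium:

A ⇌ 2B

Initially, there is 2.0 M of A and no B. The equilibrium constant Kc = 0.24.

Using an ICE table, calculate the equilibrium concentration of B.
[B] = 0.635 M

ICE: [A] = 2.0 − x, [B] = 2x.
Kc = (2x)²/(2.0 − x) = 0.24 ⇒ 4x² + 0.24x − 0.48 = 0.
x = (−0.24 + √(0.24² + 4·4·0.48))/(2·4) = (−0.24 + √7.7376)/8 = 0.31771.
[B] = 2x = 0.635 M.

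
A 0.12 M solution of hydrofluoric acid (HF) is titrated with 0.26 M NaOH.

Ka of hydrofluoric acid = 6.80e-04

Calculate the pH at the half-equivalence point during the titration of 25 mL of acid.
pH = pKa = 3.17

At the half-equivalence point, [HA] = [A⁻], so by Henderson–Hasselbalch pH = pKa + log(1) = pKa.
pKa = −log(6.80e-04) = 3.17.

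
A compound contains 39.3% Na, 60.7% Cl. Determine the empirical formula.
Moles of Na = 39.3 g / 22.99 g/mol = 1.709 mol
Moles of Cl = 60.7 g / 35.45 g/mol = 1.712 mol

Smallest moles = 1.709
Divide all by smallest:
Na: 1.709 / 1.709 = 1.00
Cl: 1.712 / 1.709 = 1.00

Empirical formula: NaCl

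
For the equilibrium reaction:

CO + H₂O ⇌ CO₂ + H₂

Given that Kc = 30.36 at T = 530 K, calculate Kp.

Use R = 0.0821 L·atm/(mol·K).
K_p = 30.3600

Δn = (moles gaseous products) − (moles gaseous reactants) = 0
T = 530 K; RT = 0.0821 × 530 = 43.513
Kp = Kc·(RT)^Δn = 30.36 × (43.513)^0 = 30.36 × 1 = 30.3600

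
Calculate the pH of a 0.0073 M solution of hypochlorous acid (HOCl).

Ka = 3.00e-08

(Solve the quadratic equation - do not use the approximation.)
pH = 4.83

x² + Ka×x - Ka×C = 0. Using quadratic formula: [H⁺] = 1.4784e-05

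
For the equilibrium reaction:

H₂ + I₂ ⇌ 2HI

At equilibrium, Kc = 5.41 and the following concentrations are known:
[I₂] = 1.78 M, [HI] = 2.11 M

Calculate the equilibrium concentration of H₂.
[H₂] = 0.4623 M

Kc = ([HI]^2) / ([H₂] × [I₂]) = 5.41
[H₂]^1 = (product terms)/(Kc · other reactant terms) = 4.4521 / (5.41 · 1.78) = 0.46233
[H₂] = 0.4623 M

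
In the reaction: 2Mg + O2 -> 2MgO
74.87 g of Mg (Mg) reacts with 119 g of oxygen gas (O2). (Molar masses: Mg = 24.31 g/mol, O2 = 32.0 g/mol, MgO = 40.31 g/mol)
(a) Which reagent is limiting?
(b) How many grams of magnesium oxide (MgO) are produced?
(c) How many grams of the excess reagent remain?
(a) Mg, (b) 124.1 g, (c) 69.72 g

Moles of Mg = 74.87 g ÷ 24.31 g/mol = 3.0798 mol
Moles of O2 = 119 g ÷ 32.0 g/mol = 3.71875 mol
Moles ÷ coefficient: Mg: 3.0798/2 = 1.54, O2: 3.71875/1 = 3.719
(a) Mg has the smaller value, so Mg is the limiting reagent.
(b) Moles of MgO = 3.0798 mol Mg × (2/2) = 3.0798 mol; mass = 3.0798 mol × 40.31 g/mol = 124.1 g
(c) O2 consumed = 3.0798 × (1/2) = 1.5399 mol; remaining = 3.71875 − 1.5399 = 2.17885 mol; mass = 2.17885 mol × 32.0 g/mol = 69.72 g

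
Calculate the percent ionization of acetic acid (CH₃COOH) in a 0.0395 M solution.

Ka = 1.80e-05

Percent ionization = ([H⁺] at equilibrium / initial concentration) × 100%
Percent ionization = 2.11%

Let x = [H⁺]. Ka = x²/(C - x) ⇒ x² + (1.80e-05)x - (1.80e-05)(0.0395) = 0. x = 8.3426e-04. Percent = (8.3426e-04/0.0395) × 100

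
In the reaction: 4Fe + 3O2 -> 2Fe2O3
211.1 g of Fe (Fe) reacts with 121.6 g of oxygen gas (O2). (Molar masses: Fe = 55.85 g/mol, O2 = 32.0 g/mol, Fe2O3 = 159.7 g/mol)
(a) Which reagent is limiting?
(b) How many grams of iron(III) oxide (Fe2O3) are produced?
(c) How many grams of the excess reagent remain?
(a) Fe, (b) 301.8 g, (c) 30.89 g

Moles of Fe = 211.1 g ÷ 55.85 g/mol = 3.77977 mol
Moles of O2 = 121.6 g ÷ 32.0 g/mol = 3.8 mol
Moles ÷ coefficient: Fe: 3.77977/4 = 0.9449, O2: 3.8/3 = 1.267
(a) Fe has the smaller value, so Fe is the limiting reagent.
(b) Moles of Fe2O3 = 3.77977 mol Fe × (2/4) = 1.88988 mol; mass = 1.88988 mol × 159.7 g/mol = 301.8 g
(c) O2 consumed = 3.77977 × (3/4) = 2.83483 mol; remaining = 3.8 − 2.83483 = 0.965175 mol; mass = 0.965175 mol × 32.0 g/mol = 30.89 g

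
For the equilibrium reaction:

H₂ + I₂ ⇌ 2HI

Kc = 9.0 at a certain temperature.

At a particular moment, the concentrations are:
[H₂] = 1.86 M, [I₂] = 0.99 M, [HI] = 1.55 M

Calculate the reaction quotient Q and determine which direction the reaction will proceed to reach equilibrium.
Q = 1.305, Q < K, reaction proceeds forward (toward products)

Q = ([HI]^2) / ([H₂] × [I₂])
  = ((1.55)^2) / ((1.86)·(0.99)) = 2.4025/1.8414 = 1.305
Since Q = 1.305 < Kc = 9.0, the reaction proceeds forward (toward products) to reach equilibrium.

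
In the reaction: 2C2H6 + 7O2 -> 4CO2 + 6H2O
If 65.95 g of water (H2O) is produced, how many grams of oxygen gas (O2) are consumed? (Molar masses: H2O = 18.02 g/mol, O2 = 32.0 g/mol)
Moles of H2O = 65.95 g ÷ 18.02 g/mol = 3.65982 mol
Mole ratio: 7 mol O2 / 6 mol H2O
Moles of O2 = 3.65982 × (7/6) = 4.26979 mol
Mass of O2 = 4.26979 mol × 32.0 g/mol = 136.6 g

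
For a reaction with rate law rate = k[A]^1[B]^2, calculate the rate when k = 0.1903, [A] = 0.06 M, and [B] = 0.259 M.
0.0007659 M/s

rate = k·[A]^1·[B]^2 = 0.1903·(0.06)^1·(0.259)^2 = 0.1903·0.06·0.067081 = 0.0007659 M/s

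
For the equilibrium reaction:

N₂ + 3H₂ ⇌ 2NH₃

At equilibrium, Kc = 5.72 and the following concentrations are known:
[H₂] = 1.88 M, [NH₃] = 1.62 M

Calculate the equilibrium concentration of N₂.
[N₂] = 0.0690 M

Kc = ([NH₃]^2) / ([N₂] × [H₂]^3) = 5.72
[N₂]^1 = (product terms)/(Kc · other reactant terms) = 2.6244 / (5.72 · 6.6447) = 0.069049
[N₂] = 0.0690 M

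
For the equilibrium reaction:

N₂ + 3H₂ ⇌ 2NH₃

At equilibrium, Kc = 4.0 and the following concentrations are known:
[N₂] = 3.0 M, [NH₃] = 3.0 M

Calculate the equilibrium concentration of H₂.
[H₂] = 0.9086 M

Kc = ([NH₃]^2) / ([N₂] × [H₂]^3) = 4.0
[H₂]^3 = (product terms)/(Kc · other reactant terms) = 9 / (4.0 · 3) = 0.75
[H₂] = (0.75)^(1/3) = 0.9086 M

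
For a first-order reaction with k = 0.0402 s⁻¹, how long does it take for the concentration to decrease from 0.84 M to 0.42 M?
17.24 s

From ln[A] = ln[A]₀ - k·t: t = ln([A]₀/[A])/k = ln(0.84/0.42)/0.0402 = ln(2.0000)/0.0402 = 0.6931/0.0402 = 17.24 s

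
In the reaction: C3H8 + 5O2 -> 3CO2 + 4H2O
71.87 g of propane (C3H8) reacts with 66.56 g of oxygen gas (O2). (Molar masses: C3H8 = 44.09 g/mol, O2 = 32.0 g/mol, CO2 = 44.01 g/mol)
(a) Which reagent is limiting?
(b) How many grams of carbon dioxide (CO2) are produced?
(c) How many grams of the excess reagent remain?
(a) O2, (b) 54.92 g, (c) 53.53 g

Moles of C3H8 = 71.87 g ÷ 44.09 g/mol = 1.63007 mol
Moles of O2 = 66.56 g ÷ 32.0 g/mol = 2.08 mol
Moles ÷ coefficient: C3H8: 1.63007/1 = 1.63, O2: 2.08/5 = 0.416
(a) O2 has the smaller value, so O2 is the limiting reagent.
(b) Moles of CO2 = 2.08 mol O2 × (3/5) = 1.248 mol; mass = 1.248 mol × 44.01 g/mol = 54.92 g
(c) C3H8 consumed = 2.08 × (1/5) = 0.416 mol; remaining = 1.63007 − 0.416 = 1.21407 mol; mass = 1.21407 mol × 44.09 g/mol = 53.53 g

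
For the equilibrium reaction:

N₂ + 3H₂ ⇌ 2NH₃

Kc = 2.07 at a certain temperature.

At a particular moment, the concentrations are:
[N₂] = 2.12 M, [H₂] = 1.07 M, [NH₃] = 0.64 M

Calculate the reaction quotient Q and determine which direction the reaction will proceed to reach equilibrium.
Q = 0.158, Q < K, reaction proceeds forward (toward products)

Q = ([NH₃]^2) / ([N₂] × [H₂]^3)
  = ((0.64)^2) / ((2.12)·(1.07)^3) = 0.4096/2.5971 = 0.1577
Since Q = 0.1577 < Kc = 2.07, the reaction proceeds forward (toward products) to reach equilibrium.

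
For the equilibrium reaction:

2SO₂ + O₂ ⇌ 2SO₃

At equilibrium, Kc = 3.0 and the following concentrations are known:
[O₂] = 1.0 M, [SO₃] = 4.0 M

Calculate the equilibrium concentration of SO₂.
[SO₂] = 2.3094 M

Kc = ([SO₃]^2) / ([SO₂]^2 × [O₂]) = 3.0
[SO₂]^2 = (product terms)/(Kc · other reactant terms) = 16 / (3.0 · 1) = 5.3333
[SO₂] = (5.3333)^(1/2) = 2.3094 M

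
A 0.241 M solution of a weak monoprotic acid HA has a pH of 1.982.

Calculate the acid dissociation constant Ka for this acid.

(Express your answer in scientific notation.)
K_a = 4.71e-04

[H⁺] = 10^(−pH) = 10^(−1.982) = 1.042e-02 M. For HA ⇌ H⁺ + A⁻, Ka = x²/(C − x) = (1.042e-02)²/(0.241 − 1.042e-02) = 4.71e-04.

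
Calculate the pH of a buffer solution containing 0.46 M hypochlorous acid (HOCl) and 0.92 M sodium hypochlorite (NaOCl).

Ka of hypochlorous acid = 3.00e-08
pH = 7.82

pKa = -log(3.00e-08) = 7.52. pH = pKa + log([A⁻]/[HA]) = 7.52 + log(0.92/0.46)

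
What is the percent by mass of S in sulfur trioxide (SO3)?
Mass of S in formula = 32.07 × 1 = 32.07 g/mol
Molar mass = 80.07 g/mol
% S = (32.07/80.07) × 100% = 40.05%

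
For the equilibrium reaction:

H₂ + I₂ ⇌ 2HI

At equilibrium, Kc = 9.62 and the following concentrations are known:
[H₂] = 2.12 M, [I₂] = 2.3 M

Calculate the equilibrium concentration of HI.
[HI] = 6.8489 M

Kc = ([HI]^2) / ([H₂] × [I₂]) = 9.62
[HI]^2 = Kc · (reactant terms)/(other product terms) = 9.62 · 4.876 / 1 = 46.907
[HI] = (46.907)^(1/2) = 6.8489 M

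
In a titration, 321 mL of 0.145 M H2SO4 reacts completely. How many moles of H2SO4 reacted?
Moles = Molarity × Volume (L)
Moles = 0.145 M × 0.321 L = 0.04654 mol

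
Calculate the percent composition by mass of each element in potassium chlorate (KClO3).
K: 31.91%, Cl: 28.93%, O: 39.17%

Molar mass of KClO3 = 122.55 g/mol
% K = (1 × 39.1) / 122.55 × 100% = 39.1 / 122.55 × 100% = 31.91%
% Cl = (1 × 35.45) / 122.55 × 100% = 35.45 / 122.55 × 100% = 28.93%
% O = (3 × 16.0) / 122.55 × 100% = 48 / 122.55 × 100% = 39.17%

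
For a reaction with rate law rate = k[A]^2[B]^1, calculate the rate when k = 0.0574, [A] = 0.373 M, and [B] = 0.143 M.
0.001142 M/s

rate = k·[A]^2·[B]^1 = 0.0574·(0.373)^2·(0.143)^1 = 0.0574·0.139129·0.143 = 0.001142 M/s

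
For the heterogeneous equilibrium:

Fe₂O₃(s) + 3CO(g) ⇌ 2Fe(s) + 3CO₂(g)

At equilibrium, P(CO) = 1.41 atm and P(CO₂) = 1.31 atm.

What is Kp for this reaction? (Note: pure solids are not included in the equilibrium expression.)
K_p = 0.802

Solids (Fe₂O₃, Fe) are excluded.
Kp = P(CO₂)³/P(CO)³ = (1.31)³/(1.41)³ = 2.248/2.803 = 0.802.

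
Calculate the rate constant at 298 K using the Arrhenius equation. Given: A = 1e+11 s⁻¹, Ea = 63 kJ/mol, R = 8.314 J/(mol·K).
9.05e-01 s⁻¹

k = A·exp(-Ea/(R·T)) = 1e+11·exp(-63000/(8.314·298)) = 1e+11·exp(-25.4281) = 1e+11·9.0512e-12 = 9.05e-01 s⁻¹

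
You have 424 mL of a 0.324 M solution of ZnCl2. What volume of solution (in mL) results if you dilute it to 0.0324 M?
Using M₁V₁ = M₂V₂:
0.324 × 424 = 0.0324 × V₂
V₂ = (0.324 × 424) / 0.0324 = 4240 mL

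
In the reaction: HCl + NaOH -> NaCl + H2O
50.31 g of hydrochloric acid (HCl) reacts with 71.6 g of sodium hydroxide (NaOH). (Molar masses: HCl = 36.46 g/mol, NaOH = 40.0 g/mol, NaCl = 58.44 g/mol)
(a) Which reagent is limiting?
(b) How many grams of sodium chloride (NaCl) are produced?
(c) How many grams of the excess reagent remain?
(a) HCl, (b) 80.64 g, (c) 16.41 g

Moles of HCl = 50.31 g ÷ 36.46 g/mol = 1.37987 mol
Moles of NaOH = 71.6 g ÷ 40.0 g/mol = 1.79 mol
Moles ÷ coefficient: HCl: 1.37987/1 = 1.38, NaOH: 1.79/1 = 1.79
(a) HCl has the smaller value, so HCl is the limiting reagent.
(b) Moles of NaCl = 1.37987 mol HCl × (1/1) = 1.37987 mol; mass = 1.37987 mol × 58.44 g/mol = 80.64 g
(c) NaOH consumed = 1.37987 × (1/1) = 1.37987 mol; remaining = 1.79 − 1.37987 = 0.410132 mol; mass = 0.410132 mol × 40.0 g/mol = 16.41 g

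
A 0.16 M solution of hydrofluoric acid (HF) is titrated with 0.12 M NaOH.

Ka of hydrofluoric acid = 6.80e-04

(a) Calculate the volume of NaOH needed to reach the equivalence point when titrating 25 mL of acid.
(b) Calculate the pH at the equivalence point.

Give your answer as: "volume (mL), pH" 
V = 33.3 mL, pH = 8.00

(a) At equivalence: moles acid = moles base.
moles acid = 0.16 × 0.025 = 0.004 mol; V_NaOH = 0.004/0.12 = 0.03333 L = 33.3 mL.
(b) At equivalence, all acid → conjugate base A⁻ at [A⁻] = 0.004/0.05833 = 0.06857 M.
Kb = Kw/Ka = 1.0e-14/6.80e-04 = 1.471e-11; [OH⁻] = √(Kb·[A⁻]) = 1.004e-06; pOH = 6.00; pH = 14 − pOH = 8.00.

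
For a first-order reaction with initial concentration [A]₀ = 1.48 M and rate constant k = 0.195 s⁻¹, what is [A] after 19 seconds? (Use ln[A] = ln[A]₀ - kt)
0.0364 M

ln[A] = ln[A]₀ - k·t = ln(1.48) - (0.195)·(19) = 0.3920 - 3.7050 = -3.3130
[A] = e^(-3.3130) = 0.0364 M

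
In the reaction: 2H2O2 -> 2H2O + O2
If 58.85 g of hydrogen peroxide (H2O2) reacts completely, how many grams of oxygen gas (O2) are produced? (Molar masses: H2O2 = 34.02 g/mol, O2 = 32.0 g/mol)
Moles of H2O2 = 58.85 g ÷ 34.02 g/mol = 1.72986 mol
Mole ratio: 1 mol O2 / 2 mol H2O2
Moles of O2 = 1.72986 × (1/2) = 0.864932 mol
Mass of O2 = 0.864932 mol × 32.0 g/mol = 27.68 g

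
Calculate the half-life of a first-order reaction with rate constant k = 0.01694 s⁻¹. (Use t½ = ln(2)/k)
40.92 s

t½ = ln(2)/k = 0.6931/0.01694 = 40.92 s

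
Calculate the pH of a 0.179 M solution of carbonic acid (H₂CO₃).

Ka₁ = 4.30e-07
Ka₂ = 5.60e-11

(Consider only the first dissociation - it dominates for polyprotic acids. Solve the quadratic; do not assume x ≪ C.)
pH = 3.56

x² + Ka₁·x − Ka₁·C = 0 with Ka₁ = 4.30e-07, C = 0.179.
x = (−Ka₁ + √(Ka₁² + 4·Ka₁·C))/2 = 2.7722e-04 M, so pH = 3.56.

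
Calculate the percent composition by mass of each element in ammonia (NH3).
N: 82.27%, H: 17.76%

Molar mass of NH3 = 17.03 g/mol
% N = (1 × 14.01) / 17.03 × 100% = 14.01 / 17.03 × 100% = 82.27%
% H = (3 × 1.008) / 17.03 × 100% = 3.024 / 17.03 × 100% = 17.76%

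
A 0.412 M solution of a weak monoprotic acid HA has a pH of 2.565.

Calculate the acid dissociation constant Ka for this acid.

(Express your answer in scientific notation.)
K_a = 1.81e-05

[H⁺] = 10^(−pH) = 10^(−2.565) = 2.723e-03 M. For HA ⇌ H⁺ + A⁻, Ka = x²/(C − x) = (2.723e-03)²/(0.412 − 2.723e-03) = 1.81e-05.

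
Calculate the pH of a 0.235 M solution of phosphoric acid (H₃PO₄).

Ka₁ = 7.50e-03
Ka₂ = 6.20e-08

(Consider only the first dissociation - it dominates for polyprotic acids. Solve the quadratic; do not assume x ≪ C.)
pH = 1.42

x² + Ka₁·x − Ka₁·C = 0 with Ka₁ = 7.50e-03, C = 0.235.
x = (−Ka₁ + √(Ka₁² + 4·Ka₁·C))/2 = 3.8399e-02 M, so pH = 1.42.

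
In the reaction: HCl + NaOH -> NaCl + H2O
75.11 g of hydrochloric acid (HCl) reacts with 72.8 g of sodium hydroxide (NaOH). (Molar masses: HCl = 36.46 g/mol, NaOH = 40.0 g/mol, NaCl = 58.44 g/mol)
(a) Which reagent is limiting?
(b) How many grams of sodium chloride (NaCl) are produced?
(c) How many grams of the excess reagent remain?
(a) NaOH, (b) 106.4 g, (c) 8.753 g

Moles of HCl = 75.11 g ÷ 36.46 g/mol = 2.06007 mol
Moles of NaOH = 72.8 g ÷ 40.0 g/mol = 1.82 mol
Moles ÷ coefficient: HCl: 2.06007/1 = 2.06, NaOH: 1.82/1 = 1.82
(a) NaOH has the smaller value, so NaOH is the limiting reagent.
(b) Moles of NaCl = 1.82 mol NaOH × (1/1) = 1.82 mol; mass = 1.82 mol × 58.44 g/mol = 106.4 g
(c) HCl consumed = 1.82 × (1/1) = 1.82 mol; remaining = 2.06007 − 1.82 = 0.240066 mol; mass = 0.240066 mol × 36.46 g/mol = 8.753 g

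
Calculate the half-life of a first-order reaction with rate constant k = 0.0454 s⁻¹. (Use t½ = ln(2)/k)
15.27 s

t½ = ln(2)/k = 0.6931/0.0454 = 15.27 s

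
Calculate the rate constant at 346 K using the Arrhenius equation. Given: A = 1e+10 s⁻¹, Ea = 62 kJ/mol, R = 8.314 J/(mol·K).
4.36e+00 s⁻¹

k = A·exp(-Ea/(R·T)) = 1e+10·exp(-62000/(8.314·346)) = 1e+10·exp(-21.5529) = 1e+10·4.3621e-10 = 4.36e+00 s⁻¹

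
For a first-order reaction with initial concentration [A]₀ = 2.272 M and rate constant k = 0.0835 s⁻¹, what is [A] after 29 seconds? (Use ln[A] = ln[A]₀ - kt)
0.2017 M

ln[A] = ln[A]₀ - k·t = ln(2.272) - (0.0835)·(29) = 0.8207 - 2.4215 = -1.6008
[A] = e^(-1.6008) = 0.2017 M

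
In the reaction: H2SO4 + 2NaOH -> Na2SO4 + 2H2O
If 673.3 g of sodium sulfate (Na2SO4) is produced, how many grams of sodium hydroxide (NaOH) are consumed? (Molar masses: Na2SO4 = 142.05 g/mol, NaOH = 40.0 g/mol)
Moles of Na2SO4 = 673.3 g ÷ 142.05 g/mol = 4.73988 mol
Mole ratio: 2 mol NaOH / 1 mol Na2SO4
Moles of NaOH = 4.73988 × (2/1) = 9.47976 mol
Mass of NaOH = 9.47976 mol × 40.0 g/mol = 379.2 g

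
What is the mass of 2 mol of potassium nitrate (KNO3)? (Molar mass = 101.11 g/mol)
Mass = 2 mol × 101.11 g/mol = 202.2 g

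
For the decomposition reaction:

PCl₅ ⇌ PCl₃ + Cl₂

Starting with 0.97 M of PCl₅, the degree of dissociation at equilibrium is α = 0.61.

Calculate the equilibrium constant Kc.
K_c = 0.9255

x = α·[A]₀ = 0.61 × 0.97 = 0.5917 M dissociated.
At eq: [PCl₅] = 0.97 − 0.5917 = 0.3783 M; [PCl₃] = [Cl₂] = x = 0.5917 M.
Kc = [PCl₃][Cl₂]/[PCl₅] = (0.5917)²/0.3783 = 0.9255.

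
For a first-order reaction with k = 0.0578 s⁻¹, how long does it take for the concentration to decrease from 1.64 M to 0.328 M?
27.84 s

From ln[A] = ln[A]₀ - k·t: t = ln([A]₀/[A])/k = ln(1.64/0.328)/0.0578 = ln(5.0000)/0.0578 = 1.6094/0.0578 = 27.84 s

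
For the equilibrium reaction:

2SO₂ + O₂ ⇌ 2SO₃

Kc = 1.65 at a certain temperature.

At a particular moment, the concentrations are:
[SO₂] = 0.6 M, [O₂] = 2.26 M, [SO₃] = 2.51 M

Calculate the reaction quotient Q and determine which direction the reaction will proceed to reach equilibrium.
Q = 7.743, Q > K, reaction proceeds reverse (toward reactants)

Q = ([SO₃]^2) / ([SO₂]^2 × [O₂])
  = ((2.51)^2) / ((0.6)^2·(2.26)) = 6.3001/0.8136 = 7.743
Since Q = 7.743 > Kc = 1.65, the reaction proceeds reverse (toward reactants) to reach equilibrium.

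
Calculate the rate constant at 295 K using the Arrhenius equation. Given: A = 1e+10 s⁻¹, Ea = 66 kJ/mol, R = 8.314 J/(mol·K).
2.06e-02 s⁻¹

k = A·exp(-Ea/(R·T)) = 1e+10·exp(-66000/(8.314·295)) = 1e+10·exp(-26.9099) = 1e+10·2.0568e-12 = 2.06e-02 s⁻¹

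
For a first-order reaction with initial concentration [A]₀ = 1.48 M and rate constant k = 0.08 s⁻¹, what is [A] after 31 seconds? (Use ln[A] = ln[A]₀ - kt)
0.1239 M

ln[A] = ln[A]₀ - k·t = ln(1.48) - (0.08)·(31) = 0.3920 - 2.4800 = -2.0880
[A] = e^(-2.0880) = 0.1239 M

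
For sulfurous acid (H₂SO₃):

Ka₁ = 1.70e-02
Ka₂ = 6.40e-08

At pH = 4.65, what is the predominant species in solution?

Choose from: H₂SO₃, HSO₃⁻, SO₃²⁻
HSO₃⁻

pKa1 = 1.77, pKa2 = 7.19. Each pKa is the crossover between adjacent species; pH = 4.65 lies in the region where HSO₃⁻ predominates.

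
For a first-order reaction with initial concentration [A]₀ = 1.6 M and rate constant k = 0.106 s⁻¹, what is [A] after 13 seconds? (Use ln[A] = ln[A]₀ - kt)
0.4033 M

ln[A] = ln[A]₀ - k·t = ln(1.6) - (0.106)·(13) = 0.4700 - 1.3780 = -0.9080
[A] = e^(-0.9080) = 0.4033 M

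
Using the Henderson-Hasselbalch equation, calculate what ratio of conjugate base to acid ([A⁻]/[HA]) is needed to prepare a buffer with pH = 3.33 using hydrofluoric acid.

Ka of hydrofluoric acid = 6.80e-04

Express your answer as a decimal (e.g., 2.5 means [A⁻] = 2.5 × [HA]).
[A⁻]/[HA] = 1.454

pKa = −log(6.80e-04) = 3.1675. pH = pKa + log([A⁻]/[HA]). 3.33 = 3.1675 + log(ratio). log(ratio) = 3.33 − 3.1675 = 0.1625. ratio = 10^(0.1625) = 1.454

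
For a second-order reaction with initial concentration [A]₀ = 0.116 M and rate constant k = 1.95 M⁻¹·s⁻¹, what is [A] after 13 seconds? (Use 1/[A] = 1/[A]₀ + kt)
0.0294 M

1/[A] = 1/[A]₀ + k·t = 1/0.116 + (1.95)·(13) = 8.6207 + 25.3500 = 33.9707
[A] = 1/33.9707 = 0.0294 M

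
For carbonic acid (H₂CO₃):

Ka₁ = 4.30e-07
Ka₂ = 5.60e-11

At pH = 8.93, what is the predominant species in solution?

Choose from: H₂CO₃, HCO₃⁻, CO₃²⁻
HCO₃⁻

pKa1 = 6.37, pKa2 = 10.25. Each pKa is the crossover between adjacent species; pH = 8.93 lies in the region where HCO₃⁻ predominates.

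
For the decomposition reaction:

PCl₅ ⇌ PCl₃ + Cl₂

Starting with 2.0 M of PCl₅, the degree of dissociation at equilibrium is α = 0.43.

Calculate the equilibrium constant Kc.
K_c = 0.6488

x = α·[A]₀ = 0.43 × 2.0 = 0.86 M dissociated.
At eq: [PCl₅] = 2.0 − 0.86 = 1.14 M; [PCl₃] = [Cl₂] = x = 0.86 M.
Kc = [PCl₃][Cl₂]/[PCl₅] = (0.86)²/1.14 = 0.6488.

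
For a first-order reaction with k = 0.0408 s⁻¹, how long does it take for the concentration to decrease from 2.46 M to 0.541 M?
37.12 s

From ln[A] = ln[A]₀ - k·t: t = ln([A]₀/[A])/k = ln(2.46/0.541)/0.0408 = ln(4.5471)/0.0408 = 1.5145/0.0408 = 37.12 s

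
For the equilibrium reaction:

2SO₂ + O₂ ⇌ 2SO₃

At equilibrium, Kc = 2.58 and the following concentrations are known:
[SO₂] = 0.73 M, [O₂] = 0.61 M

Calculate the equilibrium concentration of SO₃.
[SO₃] = 0.9158 M

Kc = ([SO₃]^2) / ([SO₂]^2 × [O₂]) = 2.58
[SO₃]^2 = Kc · (reactant terms)/(other product terms) = 2.58 · 0.32507 / 1 = 0.83868
[SO₃] = (0.83868)^(1/2) = 0.9158 M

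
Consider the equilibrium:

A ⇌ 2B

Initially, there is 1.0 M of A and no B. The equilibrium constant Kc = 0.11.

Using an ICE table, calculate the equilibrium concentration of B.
[B] = 0.305 M

ICE: [A] = 1.0 − x, [B] = 2x.
Kc = (2x)²/(1.0 − x) = 0.11 ⇒ 4x² + 0.11x − 0.11 = 0.
x = (−0.11 + √(0.11² + 4·4·0.11))/(2·4) = (−0.11 + √1.7721)/8 = 0.15265.
[B] = 2x = 0.305 M.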